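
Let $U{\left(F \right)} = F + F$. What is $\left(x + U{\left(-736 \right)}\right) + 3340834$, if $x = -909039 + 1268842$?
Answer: $3699165$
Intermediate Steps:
$U{\left(F \right)} = 2 F$
$x = 359803$
$\left(x + U{\left(-736 \right)}\right) + 3340834 = \left(359803 + 2 \left(-736\right)\right) + 3340834 = \left(359803 - 1472\right) + 3340834 = 358331 + 3340834 = 3699165$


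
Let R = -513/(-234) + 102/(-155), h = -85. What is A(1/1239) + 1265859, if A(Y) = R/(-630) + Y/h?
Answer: 1074510359039857/848838900 ≈ 1.2659e+6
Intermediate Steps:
R = 6183/4030 (R = -513*(-1/234) + 102*(-1/155) = 57/26 - 102/155 = 6183/4030 ≈ 1.5342)
A(Y) = -687/282100 - Y/85 (A(Y) = (6183/4030)/(-630) + Y/(-85) = (6183/4030)*(-1/630) + Y*(-1/85) = -687/282100 - Y/85)
A(1/1239) + 1265859 = (-687/282100 - 1/85/1239) + 1265859 = (-687/282100 - 1/85*1/1239) + 1265859 = (-687/282100 - 1/105315) + 1265859 = -2075243/848838900 + 1265859 = 1074510359039857/848838900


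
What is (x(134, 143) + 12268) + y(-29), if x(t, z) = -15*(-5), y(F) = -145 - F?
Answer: 12227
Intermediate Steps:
x(t, z) = 75
(x(134, 143) + 12268) + y(-29) = (75 + 12268) + (-145 - 1*(-29)) = 12343 + (-145 + 29) = 12343 - 116 = 12227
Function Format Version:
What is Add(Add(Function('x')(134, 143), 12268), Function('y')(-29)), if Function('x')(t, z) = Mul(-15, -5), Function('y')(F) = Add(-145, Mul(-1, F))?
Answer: 12227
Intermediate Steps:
Function('x')(t, z) = 75
Add(Add(Function('x')(134, 143), 12268), Function('y')(-29)) = Add(Add(75, 12268), Add(-145, Mul(-1, -29))) = Add(12343, Add(-145, 29)) = Add(12343, -116) = 12227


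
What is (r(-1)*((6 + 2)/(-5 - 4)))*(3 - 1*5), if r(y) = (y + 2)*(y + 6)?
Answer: 80/9 ≈ 8.8889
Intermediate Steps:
r(y) = (2 + y)*(6 + y)
(r(-1)*((6 + 2)/(-5 - 4)))*(3 - 1*5) = ((12 + (-1)² + 8*(-1))*((6 + 2)/(-5 - 4)))*(3 - 1*5) = ((12 + 1 - 8)*(8/(-9)))*(3 - 5) = (5*(8*(-⅑)))*(-2) = (5*(-8/9))*(-2) = -40/9*(-2) = 80/9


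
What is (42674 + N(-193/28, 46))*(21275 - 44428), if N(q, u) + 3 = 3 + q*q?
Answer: -775478825745/784 ≈ -9.8913e+8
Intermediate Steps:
N(q, u) = q² (N(q, u) = -3 + (3 + q*q) = -3 + (3 + q²) = q²)
(42674 + N(-193/28, 46))*(21275 - 44428) = (42674 + (-193/28)²)*(21275 - 44428) = (42674 + (-193*1/28)²)*(-23153) = (42674 + (-193/28)²)*(-23153) = (42674 + 37249/784)*(-23153) = (33493665/784)*(-23153) = -775478825745/784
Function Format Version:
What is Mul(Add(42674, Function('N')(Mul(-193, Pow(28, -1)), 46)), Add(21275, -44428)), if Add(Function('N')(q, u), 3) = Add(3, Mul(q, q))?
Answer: Rational(-775478825745, 784) ≈ -9.8913e+8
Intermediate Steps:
Function('N')(q, u) = Pow(q, 2) (Function('N')(q, u) = Add(-3, Add(3, Mul(q, q))) = Add(-3, Add(3, Pow(q, 2))) = Pow(q, 2))
Mul(Add(42674, Function('N')(Mul(-193, Pow(28, -1)), 46)), Add(21275, -44428)) = Mul(Add(42674, Pow(Mul(-193, Pow(28, -1)), 2)), Add(21275, -44428)) = Mul(Add(42674, Pow(Mul(-193, Rational(1, 28)), 2)), -23153) = Mul(Add(42674, Pow(Rational(-193, 28), 2)), -23153) = Mul(Add(42674, Rational(37249, 784)), -23153) = Mul(Rational(33493665, 784), -23153) = Rational(-775478825745, 784)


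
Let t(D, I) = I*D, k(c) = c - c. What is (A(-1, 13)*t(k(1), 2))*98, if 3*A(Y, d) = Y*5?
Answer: 0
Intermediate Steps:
k(c) = 0
A(Y, d) = 5*Y/3 (A(Y, d) = (Y*5)/3 = (5*Y)/3 = 5*Y/3)
t(D, I) = D*I
(A(-1, 13)*t(k(1), 2))*98 = (((5/3)*(-1))*(0*2))*98 = -5/3*0*98 = 0*98 = 0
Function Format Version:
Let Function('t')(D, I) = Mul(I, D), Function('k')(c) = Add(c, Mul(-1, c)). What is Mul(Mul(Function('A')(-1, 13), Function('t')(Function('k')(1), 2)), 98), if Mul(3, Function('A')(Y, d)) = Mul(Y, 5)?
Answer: 0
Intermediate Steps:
Function('k')(c) = 0
Function('A')(Y, d) = Mul(Rational(5, 3), Y) (Function('A')(Y, d) = Mul(Rational(1, 3), Mul(Y, 5)) = Mul(Rational(1, 3), Mul(5, Y)) = Mul(Rational(5, 3), Y))
Function('t')(D, I) = Mul(D, I)
Mul(Mul(Function('A')(-1, 13), Function('t')(Function('k')(1), 2)), 98) = Mul(Mul(Mul(Rational(5, 3), -1), Mul(0, 2)), 98) = Mul(Mul(Rational(-5, 3), 0), 98) = Mul(0, 98) = 0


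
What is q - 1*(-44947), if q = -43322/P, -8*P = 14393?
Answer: 647268747/14393 ≈ 44971.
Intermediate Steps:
P = -14393/8 (P = -⅛*14393 = -14393/8 ≈ -1799.1)
q = 346576/14393 (q = -43322/(-14393/8) = -43322*(-8/14393) = 346576/14393 ≈ 24.079)
q - 1*(-44947) = 346576/14393 - 1*(-44947) = 346576/14393 + 44947 = 647268747/14393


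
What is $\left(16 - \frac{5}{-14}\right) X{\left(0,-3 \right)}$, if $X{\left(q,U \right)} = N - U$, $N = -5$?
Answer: $- \frac{229}{7} \approx -32.714$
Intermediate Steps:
$X{\left(q,U \right)} = -5 - U$
$\left(16 - \frac{5}{-14}\right) X{\left(0,-3 \right)} = \left(16 - \frac{5}{-14}\right) \left(-5 - -3\right) = \left(16 - - \frac{5}{14}\right) \left(-5 + 3\right) = \left(16 + \frac{5}{14}\right) \left(-2\right) = \frac{229}{14} \left(-2\right) = - \frac{229}{7}$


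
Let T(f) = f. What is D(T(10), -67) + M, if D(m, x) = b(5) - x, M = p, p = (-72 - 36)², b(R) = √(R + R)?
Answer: 11731 + √10 ≈ 11734.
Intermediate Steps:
b(R) = √2*√R (b(R) = √(2*R) = √2*√R)
p = 11664 (p = (-108)² = 11664)
M = 11664
D(m, x) = √10 - x (D(m, x) = √2*√5 - x = √10 - x)
D(T(10), -67) + M = (√10 - 1*(-67)) + 11664 = (√10 + 67) + 11664 = (67 + √10) + 11664 = 11731 + √10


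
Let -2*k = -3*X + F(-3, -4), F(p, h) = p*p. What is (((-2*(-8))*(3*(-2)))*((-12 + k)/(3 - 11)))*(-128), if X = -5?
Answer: 36864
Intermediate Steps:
F(p, h) = p**2
k = -12 (k = -(-3*(-5) + (-3)**2)/2 = -(15 + 9)/2 = -1/2*24 = -12)
(((-2*(-8))*(3*(-2)))*((-12 + k)/(3 - 11)))*(-128) = (((-2*(-8))*(3*(-2)))*((-12 - 12)/(3 - 11)))*(-128) = ((16*(-6))*(-24/(-8)))*(-128) = -(-2304)*(-1)/8*(-128) = -96*3*(-128) = -288*(-128) = 36864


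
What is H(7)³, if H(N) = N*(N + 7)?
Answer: 941192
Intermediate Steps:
H(N) = N*(7 + N)
H(7)³ = (7*(7 + 7))³ = (7*14)³ = 98³ = 941192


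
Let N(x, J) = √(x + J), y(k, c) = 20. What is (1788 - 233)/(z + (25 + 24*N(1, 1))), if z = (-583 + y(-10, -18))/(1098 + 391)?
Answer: -42443505745/605010574 + 20685738930*√2/302505287 ≈ 26.553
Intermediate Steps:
N(x, J) = √(J + x)
z = -563/1489 (z = (-583 + 20)/(1098 + 391) = -563/1489 ≈ -0.37811)
(1788 - 233)/(z + (25 + 24*N(1, 1))) = (1788 - 233)/(-563/1489 + (25 + 24*√(1 + 1))) = 1555/(-563/1489 + (25 + 24*√2)) = 1555/(36662/1489 + 24*√2)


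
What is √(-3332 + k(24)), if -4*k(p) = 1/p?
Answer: I*√1919238/24 ≈ 57.724*I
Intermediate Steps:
k(p) = -1/(4*p)
√(-3332 + k(24)) = √(-3332 - ¼/24) = √(-3332 - ¼*1/24) = √(-3332 - 1/96) = √(-319873/96) = I*√1919238/24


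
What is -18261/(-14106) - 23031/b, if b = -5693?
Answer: 142945053/26768486 ≈ 5.3400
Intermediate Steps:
-18261/(-14106) - 23031/b = -18261/(-14106) - 23031/(-5693) = -18261*(-1/14106) - 23031*(-1/5693) = 6087/4702 + 23031/5693 = 142945053/26768486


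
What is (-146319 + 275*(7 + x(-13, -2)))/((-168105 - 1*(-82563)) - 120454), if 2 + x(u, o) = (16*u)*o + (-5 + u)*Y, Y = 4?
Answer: 1798/7357 ≈ 0.24439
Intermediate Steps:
x(u, o) = -22 + 4*u + 16*o*u (x(u, o) = -2 + ((16*u)*o + (-5 + u)*4) = -2 + (16*o*u + (-20 + 4*u)) = -2 + (-20 + 4*u + 16*o*u) = -22 + 4*u + 16*o*u)
(-146319 + 275*(7 + x(-13, -2)))/((-168105 - 1*(-82563)) - 120454) = (-146319 + 275*(7 + (-22 + 4*(-13) + 16*(-2)*(-13))))/((-168105 - 1*(-82563)) - 120454) = (-146319 + 275*(7 + (-22 - 52 + 416)))/((-168105 + 82563) - 120454) = (-146319 + 275*(7 + 342))/(-85542 - 120454) = (-146319 + 275*349)/(-205996) = (-146319 + 95975)*(-1/205996) = -50344*(-1/205996) = 1798/7357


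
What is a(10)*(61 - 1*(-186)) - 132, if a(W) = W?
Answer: 2338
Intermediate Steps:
a(10)*(61 - 1*(-186)) - 132 = 10*(61 - 1*(-186)) - 132 = 10*(61 + 186) - 132 = 10*247 - 132 = 2470 - 132 = 2338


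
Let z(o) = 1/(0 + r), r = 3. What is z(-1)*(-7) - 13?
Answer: -46/3 ≈ -15.333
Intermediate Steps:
z(o) = ⅓ (z(o) = 1/(0 + 3) = 1/3 = ⅓)
z(-1)*(-7) - 13 = (⅓)*(-7) - 13 = -7/3 - 13 = -46/3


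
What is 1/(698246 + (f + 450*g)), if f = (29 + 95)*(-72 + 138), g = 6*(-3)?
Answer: 1/698330 ≈ 1.4320e-6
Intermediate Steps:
g = -18
f = 8184 (f = 124*66 = 8184)
1/(698246 + (f + 450*g)) = 1/(698246 + (8184 + 450*(-18))) = 1/(698246 + (8184 - 8100)) = 1/(698246 + 84) = 1/698330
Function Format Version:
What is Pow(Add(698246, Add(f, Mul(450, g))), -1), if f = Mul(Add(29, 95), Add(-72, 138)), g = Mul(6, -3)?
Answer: Rational(1, 698330) ≈ 1.4320e-6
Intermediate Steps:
g = -18
f = 8184 (f = Mul(124, 66) = 8184)
Pow(Add(698246, Add(f, Mul(450, g))), -1) = Pow(Add(698246, Add(8184, Mul(450, -18))), -1) = Pow(Add(698246, Add(8184, -8100)), -1) = Pow(Add(698246, 84), -1) = Pow(698330, -1) = Rational(1, 698330)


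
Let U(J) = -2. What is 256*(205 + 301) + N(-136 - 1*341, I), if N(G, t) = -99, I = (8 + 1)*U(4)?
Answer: 129437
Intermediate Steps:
I = -18 (I = (8 + 1)*(-2) = 9*(-2) = -18)
256*(205 + 301) + N(-136 - 1*341, I) = 256*(205 + 301) - 99 = 256*506 - 99 = 129536 - 99 = 129437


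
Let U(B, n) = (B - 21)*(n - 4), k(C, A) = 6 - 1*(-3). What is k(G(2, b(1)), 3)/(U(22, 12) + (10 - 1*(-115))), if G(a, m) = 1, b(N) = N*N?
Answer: 9/133 ≈ 0.067669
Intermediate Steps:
b(N) = N²
k(C, A) = 9 (k(C, A) = 6 + 3 = 9)
U(B, n) = (-21 + B)*(-4 + n)
k(G(2, b(1)), 3)/(U(22, 12) + (10 - 1*(-115))) = 9/((84 - 21*12 - 4*22 + 22*12) + (10 - 1*(-115))) = 9/((84 - 252 - 88 + 264) + (10 + 115)) = 9/(8 + 125) = 9/133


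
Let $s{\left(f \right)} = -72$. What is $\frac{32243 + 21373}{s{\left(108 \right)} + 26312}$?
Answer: $\frac{3351}{1640} \approx 2.0433$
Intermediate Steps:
$\frac{32243 + 21373}{s{\left(108 \right)} + 26312} = \frac{32243 + 21373}{-72 + 26312} = \frac{53616}{26240} = 53616 \cdot \frac{1}{26240} = \frac{3351}{1640}$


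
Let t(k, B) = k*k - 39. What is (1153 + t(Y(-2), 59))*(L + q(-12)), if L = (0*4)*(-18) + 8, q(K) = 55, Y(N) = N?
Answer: 70434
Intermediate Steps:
t(k, B) = -39 + k² (t(k, B) = k² - 39 = -39 + k²)
L = 8 (L = 0*(-18) + 8 = 0 + 8 = 8)
(1153 + t(Y(-2), 59))*(L + q(-12)) = (1153 + (-39 + (-2)²))*(8 + 55) = (1153 + (-39 + 4))*63 = (1153 - 35)*63 = 1118*63 = 70434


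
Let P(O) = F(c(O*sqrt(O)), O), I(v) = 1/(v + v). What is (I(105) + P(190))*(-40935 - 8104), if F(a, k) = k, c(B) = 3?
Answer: -1956705139/210 ≈ -9.3176e+6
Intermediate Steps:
I(v) = 1/(2*v)
P(O) = O
(I(105) + P(190))*(-40935 - 8104) = ((1/2)/105 + 190)*(-40935 - 8104) = ((1/2)*(1/105) + 190)*(-49039) = (1/210 + 190)*(-49039) = (39901/210)*(-49039) = -1956705139/210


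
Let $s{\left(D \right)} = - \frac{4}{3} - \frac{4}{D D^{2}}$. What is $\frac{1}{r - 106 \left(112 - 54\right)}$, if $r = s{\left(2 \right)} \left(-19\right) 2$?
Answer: $- \frac{3}{18235} \approx -0.00016452$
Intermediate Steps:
$s{\left(D \right)} = - \frac{4}{3} - \frac{4}{D^{3}}$ ($s{\left(D \right)} = \left(-4\right) \frac{1}{3} - \frac{4}{D^{3}} = - \frac{4}{3} - \frac{4}{D^{3}}$)
$r = \frac{209}{3}$ ($r = \left(- \frac{4}{3} - \frac{4}{8}\right) \left(-19\right) 2 = \left(- \frac{4}{3} - \frac{1}{2}\right) \left(-19\right) 2 = \left(- \frac{11}{6}\right) \left(-19\right) 2 = \frac{209}{6} \cdot 2 = \frac{209}{3} \approx 69.667$)
$\frac{1}{r - 106 \left(112 - 54\right)} = \frac{1}{\frac{209}{3} - 106 \left(112 - 54\right)} = \frac{1}{\frac{209}{3} - 6148} = \frac{1}{- \frac{18235}{3}} = - \frac{3}{18235}$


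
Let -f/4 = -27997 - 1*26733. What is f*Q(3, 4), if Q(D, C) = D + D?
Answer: 1313520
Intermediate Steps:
Q(D, C) = 2*D
f = 218920 (f = -4*(-27997 - 1*26733) = -4*(-27997 - 26733) = -4*(-54730) = 218920)
f*Q(3, 4) = 218920*(2*3) = 218920*6 = 1313520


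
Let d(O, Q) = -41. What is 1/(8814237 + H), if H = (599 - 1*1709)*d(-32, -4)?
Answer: 1/8859747 ≈ 1.1287e-7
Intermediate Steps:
H = 45510 (H = (599 - 1*1709)*(-41) = (599 - 1709)*(-41) = -1110*(-41) = 45510)
1/(8814237 + H) = 1/(8814237 + 45510) = 1/8859747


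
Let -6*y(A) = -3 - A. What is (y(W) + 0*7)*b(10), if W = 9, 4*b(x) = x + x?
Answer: 10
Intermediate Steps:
b(x) = x/2 (b(x) = (x + x)/4 = (2*x)/4 = x/2)
y(A) = 1/2 + A/6 (y(A) = -(-3 - A)/6 = 1/2 + A/6)
(y(W) + 0*7)*b(10) = ((1/2 + (1/6)*9) + 0*7)*((1/2)*10) = ((1/2 + 3/2) + 0)*5 = (2 + 0)*5 = 2*5 = 10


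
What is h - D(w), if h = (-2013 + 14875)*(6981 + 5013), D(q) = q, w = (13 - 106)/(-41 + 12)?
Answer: 4473737919/29 ≈ 1.5427e+8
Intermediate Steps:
w = 93/29 (w = -93/(-29) = -93*(-1/29) = 93/29 ≈ 3.2069)
h = 154266828 (h = 12862*11994 = 154266828)
h - D(w) = 154266828 - 1*93/29 = 154266828 - 93/29 = 4473737919/29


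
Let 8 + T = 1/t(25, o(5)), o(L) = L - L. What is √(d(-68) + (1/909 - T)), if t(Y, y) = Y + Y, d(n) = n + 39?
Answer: I*√192972418/3030 ≈ 4.5846*I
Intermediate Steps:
d(n) = 39 + n
o(L) = 0
t(Y, y) = 2*Y
T = -399/50 (T = -8 + 1/(2*25) = -8 + 1/50 = -399/50 ≈ -7.9800)
√(d(-68) + (1/909 - T)) = √((39 - 68) + (1/909 - 1*(-399/50))) = √(-29 + (1/909 + 399/50)) = √(-29 + 362741/45450) = √(-955309/45450) = I*√192972418/3030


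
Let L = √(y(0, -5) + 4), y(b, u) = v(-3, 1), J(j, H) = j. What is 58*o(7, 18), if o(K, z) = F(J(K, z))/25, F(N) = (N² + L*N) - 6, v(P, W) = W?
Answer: 2494/25 + 406*√5/25 ≈ 136.07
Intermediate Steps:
y(b, u) = 1
L = √5 (L = √(1 + 4) = √5 ≈ 2.2361)
F(N) = -6 + N² + N*√5 (F(N) = (N² + √5*N) - 6 = (N² + N*√5) - 6 = -6 + N² + N*√5)
o(K, z) = -6/25 + K²/25 + K*√5/25 (o(K, z) = (-6 + K² + K*√5)/25 = (-6 + K² + K*√5)*(1/25) = -6/25 + K²/25 + K*√5/25)
58*o(7, 18) = 58*(-6/25 + (1/25)*7² + (1/25)*7*√5) = 58*(-6/25 + (1/25)*49 + 7*√5/25) = 58*(-6/25 + 49/25 + 7*√5/25) = 58*(43/25 + 7*√5/25) = 2494/25 + 406*√5/25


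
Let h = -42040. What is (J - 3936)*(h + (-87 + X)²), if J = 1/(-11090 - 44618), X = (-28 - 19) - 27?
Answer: 3534359759991/55708 ≈ 6.3444e+7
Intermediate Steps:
X = -74 (X = -47 - 27 = -74)
J = -1/55708 (J = 1/(-55708) = -1/55708 ≈ -1.7951e-5)
(J - 3936)*(h + (-87 + X)²) = (-1/55708 - 3936)*(-42040 + (-87 - 74)²) = -219266689*(-42040 + (-161)²)/55708 = -219266689*(-42040 + 25921)/55708 = -219266689/55708*(-16119) = 3534359759991/55708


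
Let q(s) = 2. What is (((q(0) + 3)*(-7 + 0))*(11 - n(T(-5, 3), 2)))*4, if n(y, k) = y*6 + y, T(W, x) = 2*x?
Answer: 4340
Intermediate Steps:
n(y, k) = 7*y (n(y, k) = 6*y + y = 7*y)
(((q(0) + 3)*(-7 + 0))*(11 - n(T(-5, 3), 2)))*4 = (((2 + 3)*(-7 + 0))*(11 - 7*2*3))*4 = ((5*(-7))*(11 - 7*6))*4 = -35*(11 - 1*42)*4 = -35*(11 - 42)*4 = -35*(-31)*4 = 1085*4 = 4340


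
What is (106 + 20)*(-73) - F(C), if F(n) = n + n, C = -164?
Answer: -8870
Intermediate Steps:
F(n) = 2*n
(106 + 20)*(-73) - F(C) = (106 + 20)*(-73) - 2*(-164) = 126*(-73) - 1*(-328) = -9198 + 328 = -8870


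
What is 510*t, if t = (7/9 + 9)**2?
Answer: 1316480/27 ≈ 48759.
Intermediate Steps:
t = 7744/81 (t = (7*(1/9) + 9)**2 = (7/9 + 9)**2 = (88/9)**2 = 7744/81 ≈ 95.605)
510*t = 510*(7744/81) = 1316480/27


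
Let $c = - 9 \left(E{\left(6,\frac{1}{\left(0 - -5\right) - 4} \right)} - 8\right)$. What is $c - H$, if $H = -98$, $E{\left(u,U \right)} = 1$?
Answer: $161$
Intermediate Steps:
$c = 63$ ($c = - 9 \left(1 - 8\right) = \left(-9\right) \left(-7\right) = 63$)
$c - H = 63 - -98 = 63 + 98 = 161$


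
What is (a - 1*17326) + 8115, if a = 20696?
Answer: 11485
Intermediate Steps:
(a - 1*17326) + 8115 = (20696 - 1*17326) + 8115 = (20696 - 17326) + 8115 = 3370 + 8115 = 11485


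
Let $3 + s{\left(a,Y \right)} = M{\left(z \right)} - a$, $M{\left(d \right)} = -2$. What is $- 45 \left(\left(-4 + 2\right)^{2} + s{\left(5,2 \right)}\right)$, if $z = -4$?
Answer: $270$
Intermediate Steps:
$s{\left(a,Y \right)} = -5 - a$ ($s{\left(a,Y \right)} = -3 - \left(2 + a\right) = -5 - a$)
$- 45 \left(\left(-4 + 2\right)^{2} + s{\left(5,2 \right)}\right) = - 45 \left(\left(-4 + 2\right)^{2} - 10\right) = - 45 \left(\left(-2\right)^{2} - 10\right) = - 45 \left(4 - 10\right) = \left(-45\right) \left(-6\right) = 270$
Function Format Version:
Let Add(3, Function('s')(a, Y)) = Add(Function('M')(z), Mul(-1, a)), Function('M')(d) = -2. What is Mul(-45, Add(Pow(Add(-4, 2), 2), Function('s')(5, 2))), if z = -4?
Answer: 270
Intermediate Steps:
Function('s')(a, Y) = Add(-5, Mul(-1, a)) (Function('s')(a, Y) = Add(-3, Add(-2, Mul(-1, a))) = Add(-5, Mul(-1, a)))
Mul(-45, Add(Pow(Add(-4, 2), 2), Function('s')(5, 2))) = Mul(-45, Add(Pow(Add(-4, 2), 2), Add(-5, Mul(-1, 5)))) = Mul(-45, Add(Pow(-2, 2), Add(-5, -5))) = Mul(-45, Add(4, -10)) = Mul(-45, -6) = 270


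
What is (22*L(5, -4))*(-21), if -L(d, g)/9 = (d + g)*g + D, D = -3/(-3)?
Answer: -12474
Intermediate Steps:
D = 1 (D = -3*(-1/3) = 1)
L(d, g) = -9 - 9*g*(d + g) (L(d, g) = -9*((d + g)*g + 1) = -9*(g*(d + g) + 1) = -9*(1 + g*(d + g)) = -9 - 9*g*(d + g))
(22*L(5, -4))*(-21) = (22*(-9 - 9*(-4)**2 - 9*5*(-4)))*(-21) = (22*(-9 - 9*16 + 180))*(-21) = (22*(-9 - 144 + 180))*(-21) = (22*27)*(-21) = 594*(-21) = -12474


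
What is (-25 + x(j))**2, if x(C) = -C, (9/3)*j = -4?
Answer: 5041/9 ≈ 560.11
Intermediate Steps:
j = -4/3 (j = (1/3)*(-4) = -4/3 ≈ -1.3333)
(-25 + x(j))**2 = (-25 - 1*(-4/3))**2 = (-25 + 4/3)**2 = (-71/3)**2 = 5041/9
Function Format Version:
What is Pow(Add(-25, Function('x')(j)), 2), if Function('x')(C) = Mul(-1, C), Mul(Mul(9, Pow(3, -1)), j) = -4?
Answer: Rational(5041, 9) ≈ 560.11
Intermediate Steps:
j = Rational(-4, 3) (j = Mul(Rational(1, 3), -4) = Rational(-4, 3) ≈ -1.3333)
Pow(Add(-25, Function('x')(j)), 2) = Pow(Add(-25, Mul(-1, Rational(-4, 3))), 2) = Pow(Add(-25, Rational(4, 3)), 2) = Pow(Rational(-71, 3), 2) = Rational(5041, 9)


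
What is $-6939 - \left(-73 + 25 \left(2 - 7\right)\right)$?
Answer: $-6741$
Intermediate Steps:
$-6939 - \left(-73 + 25 \left(2 - 7\right)\right) = -6939 - \left(-73 + 25 \left(-5\right)\right) = -6939 - \left(-73 - 125\right) = -6939 - -198 = -6939 + 198 = -6741$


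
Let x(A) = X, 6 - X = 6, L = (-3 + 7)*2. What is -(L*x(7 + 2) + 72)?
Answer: -72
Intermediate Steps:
L = 8 (L = 4*2 = 8)
X = 0 (X = 6 - 1*6 = 6 - 6 = 0)
x(A) = 0
-(L*x(7 + 2) + 72) = -(8*0 + 72) = -(0 + 72) = -1*72 = -72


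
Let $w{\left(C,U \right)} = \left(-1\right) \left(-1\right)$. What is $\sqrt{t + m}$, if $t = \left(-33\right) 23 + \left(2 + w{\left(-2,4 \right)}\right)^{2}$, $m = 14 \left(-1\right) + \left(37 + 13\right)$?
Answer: $i \sqrt{714} \approx 26.721 i$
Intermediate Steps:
$w{\left(C,U \right)} = 1$
$m = 36$ ($m = -14 + 50 = 36$)
$t = -750$ ($t = \left(-33\right) 23 + \left(2 + 1\right)^{2} = -759 + 3^{2} = -759 + 9 = -750$)
$\sqrt{t + m} = \sqrt{-750 + 36} = \sqrt{-714} = i \sqrt{714}$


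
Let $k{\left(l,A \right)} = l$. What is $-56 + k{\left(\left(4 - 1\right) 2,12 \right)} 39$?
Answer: $178$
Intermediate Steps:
$-56 + k{\left(\left(4 - 1\right) 2,12 \right)} 39 = -56 + \left(4 - 1\right) 2 \cdot 39 = -56 + 3 \cdot 2 \cdot 39 = -56 + 6 \cdot 39 = -56 + 234 = 178$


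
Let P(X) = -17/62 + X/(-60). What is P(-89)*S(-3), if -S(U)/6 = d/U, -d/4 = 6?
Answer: -8996/155 ≈ -58.039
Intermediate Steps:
d = -24 (d = -4*6 = -24)
P(X) = -17/62 - X/60 (P(X) = -17*1/62 + X*(-1/60) = -17/62 - X/60)
S(U) = 144/U (S(U) = -(-144)/U = 144/U)
P(-89)*S(-3) = (-17/62 - 1/60*(-89))*(144/(-3)) = (-17/62 + 89/60)*(144*(-1/3)) = (2249/1860)*(-48) = -8996/155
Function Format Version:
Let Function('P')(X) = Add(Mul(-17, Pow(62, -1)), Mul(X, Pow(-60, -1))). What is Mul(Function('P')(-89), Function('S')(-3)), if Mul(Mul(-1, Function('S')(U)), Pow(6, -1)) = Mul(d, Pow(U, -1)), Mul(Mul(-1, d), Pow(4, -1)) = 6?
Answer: Rational(-8996, 155) ≈ -58.039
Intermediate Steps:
d = -24 (d = Mul(-4, 6) = -24)
Function('P')(X) = Add(Rational(-17, 62), Mul(Rational(-1, 60), X)) (Function('P')(X) = Add(Mul(-17, Rational(1, 62)), Mul(X, Rational(-1, 60))) = Add(Rational(-17, 62), Mul(Rational(-1, 60), X)))
Function('S')(U) = Mul(144, Pow(U, -1)) (Function('S')(U) = Mul(-6, Mul(-24, Pow(U, -1))) = Mul(144, Pow(U, -1)))
Mul(Function('P')(-89), Function('S')(-3)) = Mul(Add(Rational(-17, 62), Mul(Rational(-1, 60), -89)), Mul(144, Pow(-3, -1))) = Mul(Add(Rational(-17, 62), Rational(89, 60)), Mul(144, Rational(-1, 3))) = Mul(Rational(2249, 1860), -48) = Rational(-8996, 155)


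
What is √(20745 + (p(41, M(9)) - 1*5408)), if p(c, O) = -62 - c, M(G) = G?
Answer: √15234 ≈ 123.43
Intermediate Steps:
√(20745 + (p(41, M(9)) - 1*5408)) = √(20745 + ((-62 - 1*41) - 1*5408)) = √(20745 + ((-62 - 41) - 5408)) = √(20745 + (-103 - 5408)) = √(20745 - 5511) = √15234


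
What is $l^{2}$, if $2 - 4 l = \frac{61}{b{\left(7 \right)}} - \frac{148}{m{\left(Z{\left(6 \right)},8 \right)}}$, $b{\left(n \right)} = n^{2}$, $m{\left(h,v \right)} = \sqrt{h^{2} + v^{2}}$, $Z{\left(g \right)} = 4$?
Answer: $\frac{1646907}{96040} + \frac{1369 \sqrt{5}}{1960} \approx 18.71$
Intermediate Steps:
$l = \frac{37}{196} + \frac{37 \sqrt{5}}{20}$ ($l = \frac{1}{2} - \frac{\frac{61}{7^{2}} - \frac{148}{\sqrt{4^{2} + 8^{2}}}}{4} = \frac{1}{2} - \frac{\frac{61}{49} - \frac{148}{\sqrt{16 + 64}}}{4} = \frac{1}{2} - \frac{61 \cdot \frac{1}{49} - \frac{148}{\sqrt{80}}}{4} = \frac{1}{2} - \frac{\frac{61}{49} - \frac{148}{4 \sqrt{5}}}{4} = \frac{1}{2} - \frac{\frac{61}{49} - 148 \frac{\sqrt{5}}{20}}{4} = \frac{1}{2} - \frac{\frac{61}{49} - \frac{37 \sqrt{5}}{5}}{4} = \frac{1}{2} - \left(\frac{61}{196} - \frac{37 \sqrt{5}}{20}\right) = \frac{37}{196} + \frac{37 \sqrt{5}}{20} \approx 4.3255$)
$l^{2} = \left(\frac{37}{196} + \frac{37 \sqrt{5}}{20}\right)^{2}$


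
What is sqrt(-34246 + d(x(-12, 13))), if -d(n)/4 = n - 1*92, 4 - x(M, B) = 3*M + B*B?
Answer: I*sqrt(33362) ≈ 182.65*I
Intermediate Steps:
x(M, B) = 4 - B**2 - 3*M (x(M, B) = 4 - (3*M + B*B) = 4 - (3*M + B**2) = 4 - (B**2 + 3*M) = 4 + (-B**2 - 3*M) = 4 - B**2 - 3*M)
d(n) = 368 - 4*n (d(n) = -4*(n - 1*92) = -4*(n - 92) = -4*(-92 + n) = 368 - 4*n)
sqrt(-34246 + d(x(-12, 13))) = sqrt(-34246 + (368 - 4*(4 - 1*13**2 - 3*(-12)))) = sqrt(-34246 + (368 - 4*(4 - 1*169 + 36))) = sqrt(-34246 + (368 - 4*(4 - 169 + 36))) = sqrt(-34246 + (368 - 4*(-129))) = sqrt(-34246 + (368 + 516)) = sqrt(-34246 + 884) = sqrt(-33362) = I*sqrt(33362)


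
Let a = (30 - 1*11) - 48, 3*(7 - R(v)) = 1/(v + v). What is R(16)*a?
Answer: -19459/96 ≈ -202.70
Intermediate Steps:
R(v) = 7 - 1/(6*v) (R(v) = 7 - 1/(3*(v + v)) = 7 - 1/(2*v)/3 = 7 - 1/(6*v))
a = -29 (a = (30 - 11) - 48 = 19 - 48 = -29)
R(16)*a = (7 - ⅙/16)*(-29) = (7 - ⅙*1/16)*(-29) = (7 - 1/96)*(-29) = (671/96)*(-29) = -19459/96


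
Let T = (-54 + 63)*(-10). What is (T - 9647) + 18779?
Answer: 9042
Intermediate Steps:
T = -90 (T = 9*(-10) = -90)
(T - 9647) + 18779 = (-90 - 9647) + 18779 = -9737 + 18779 = 9042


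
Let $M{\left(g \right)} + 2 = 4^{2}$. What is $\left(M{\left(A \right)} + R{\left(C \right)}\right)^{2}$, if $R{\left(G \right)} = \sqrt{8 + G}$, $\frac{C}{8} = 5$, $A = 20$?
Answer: $244 + 112 \sqrt{3} \approx 437.99$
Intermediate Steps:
$M{\left(g \right)} = 14$ ($M{\left(g \right)} = -2 + 4^{2} = -2 + 16 = 14$)
$C = 40$ ($C = 8 \cdot 5 = 40$)
$\left(M{\left(A \right)} + R{\left(C \right)}\right)^{2} = \left(14 + \sqrt{8 + 40}\right)^{2} = \left(14 + \sqrt{48}\right)^{2} = \left(14 + 4 \sqrt{3}\right)^{2}$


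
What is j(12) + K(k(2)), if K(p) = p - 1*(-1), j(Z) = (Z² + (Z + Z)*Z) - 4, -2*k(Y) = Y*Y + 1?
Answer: 853/2 ≈ 426.50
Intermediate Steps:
k(Y) = -½ - Y²/2 (k(Y) = -(Y*Y + 1)/2 = -(Y² + 1)/2 = -(1 + Y²)/2 = -½ - Y²/2)
j(Z) = -4 + 3*Z² (j(Z) = (Z² + (2*Z)*Z) - 4 = (Z² + 2*Z²) - 4 = 3*Z² - 4 = -4 + 3*Z²)
K(p) = 1 + p (K(p) = p + 1 = 1 + p)
j(12) + K(k(2)) = (-4 + 3*12²) + (1 + (-½ - ½*2²)) = (-4 + 3*144) + (1 + (-½ - ½*4)) = (-4 + 432) + (1 + (-½ - 2)) = 428 + (1 - 5/2) = 428 - 3/2 = 853/2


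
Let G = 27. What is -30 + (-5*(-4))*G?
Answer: 510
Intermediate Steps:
-30 + (-5*(-4))*G = -30 - 5*(-4)*27 = -30 + 20*27 = -30 + 540 = 510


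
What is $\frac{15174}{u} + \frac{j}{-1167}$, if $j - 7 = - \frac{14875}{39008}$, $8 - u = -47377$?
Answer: $\frac{8376815059}{26630566560} \approx 0.31456$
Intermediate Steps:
$u = 47385$ ($u = 8 - -47377 = 8 + 47377 = 47385$)
$j = \frac{258181}{39008}$ ($j = 7 - \frac{14875}{39008} = \frac{258181}{39008} \approx 6.6187$)
$\frac{15174}{u} + \frac{j}{-1167} = \frac{15174}{47385} + \frac{258181}{39008 \left(-1167\right)} = 15174 \cdot \frac{1}{47385} + \frac{258181}{39008} \left(- \frac{1}{1167}\right) = \frac{562}{1755} - \frac{258181}{45522336} = \frac{8376815059}{26630566560}$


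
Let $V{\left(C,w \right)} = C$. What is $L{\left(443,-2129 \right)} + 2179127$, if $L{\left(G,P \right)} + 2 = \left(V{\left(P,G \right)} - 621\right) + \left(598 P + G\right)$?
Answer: $903676$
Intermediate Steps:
$L{\left(G,P \right)} = -623 + G + 599 P$ ($L{\left(G,P \right)} = -2 + \left(\left(P - 621\right) + \left(598 P + G\right)\right) = -2 + \left(\left(-621 + P\right) + \left(G + 598 P\right)\right) = -2 + \left(-621 + G + 599 P\right) = -623 + G + 599 P$)
$L{\left(443,-2129 \right)} + 2179127 = \left(-623 + 443 + 599 \left(-2129\right)\right) + 2179127 = \left(-623 + 443 - 1275271\right) + 2179127 = -1275451 + 2179127 = 903676$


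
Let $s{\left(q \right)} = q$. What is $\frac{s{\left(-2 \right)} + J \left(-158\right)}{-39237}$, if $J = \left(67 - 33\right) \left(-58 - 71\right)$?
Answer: $- \frac{692986}{39237} \approx -17.662$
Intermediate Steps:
$J = -4386$ ($J = 34 \left(-129\right) = -4386$)
$\frac{s{\left(-2 \right)} + J \left(-158\right)}{-39237} = \frac{-2 - -692988}{-39237} = \left(-2 + 692988\right) \left(- \frac{1}{39237}\right) = 692986 \left(- \frac{1}{39237}\right) = - \frac{692986}{39237}$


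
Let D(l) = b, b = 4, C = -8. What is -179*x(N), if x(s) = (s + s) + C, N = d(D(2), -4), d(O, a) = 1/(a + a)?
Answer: 5907/4 ≈ 1476.8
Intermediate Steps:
D(l) = 4
d(O, a) = 1/(2*a)
N = -1/8 (N = (1/2)/(-4) = (1/2)*(-1/4) = -1/8 ≈ -0.12500)
x(s) = -8 + 2*s (x(s) = (s + s) - 8 = 2*s - 8 = -8 + 2*s)
-179*x(N) = -179*(-8 + 2*(-1/8)) = -179*(-8 - 1/4) = -179*(-33/4) = 5907/4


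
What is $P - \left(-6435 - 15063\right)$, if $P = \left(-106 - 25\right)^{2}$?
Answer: $38659$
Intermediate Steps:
$P = 17161$ ($P = \left(-131\right)^{2} = 17161$)
$P - \left(-6435 - 15063\right) = 17161 - \left(-6435 - 15063\right) = 17161 - -21498 = 17161 + 21498 = 38659$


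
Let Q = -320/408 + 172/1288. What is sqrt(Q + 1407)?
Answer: sqrt(379267190274)/16422 ≈ 37.501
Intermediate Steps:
Q = -10687/16422 (Q = -320*1/408 + 172*(1/1288) = -40/51 + 43/322 = -10687/16422 ≈ -0.65077)
sqrt(Q + 1407) = sqrt(-10687/16422 + 1407) = sqrt(23095067/16422) = sqrt(379267190274)/16422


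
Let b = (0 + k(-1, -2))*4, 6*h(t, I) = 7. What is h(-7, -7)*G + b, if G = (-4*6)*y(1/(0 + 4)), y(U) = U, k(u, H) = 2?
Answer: 1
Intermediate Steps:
h(t, I) = 7/6 (h(t, I) = (⅙)*7 = 7/6)
G = -6 (G = (-4*6)/(0 + 4) = -24/4 = -24*¼ = -6)
b = 8 (b = (0 + 2)*4 = 2*4 = 8)
h(-7, -7)*G + b = (7/6)*(-6) + 8 = -7 + 8 = 1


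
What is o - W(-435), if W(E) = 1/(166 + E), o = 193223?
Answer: 51976988/269 ≈ 1.9322e+5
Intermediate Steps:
o - W(-435) = 193223 - 1/(166 - 435) = 193223 - 1/(-269) = 193223 - 1*(-1/269) = 193223 + 1/269 = 51976988/269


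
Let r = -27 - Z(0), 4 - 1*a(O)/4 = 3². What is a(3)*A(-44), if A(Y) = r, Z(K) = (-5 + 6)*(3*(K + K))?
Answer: 540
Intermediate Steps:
a(O) = -20 (a(O) = 16 - 4*3² = 16 - 4*9 = 16 - 36 = -20)
Z(K) = 6*K (Z(K) = 1*(3*(2*K)) = 1*(6*K) = 6*K)
r = -27 (r = -27 - 6*0 = -27 - 1*0 = -27 + 0 = -27)
A(Y) = -27
a(3)*A(-44) = -20*(-27) = 540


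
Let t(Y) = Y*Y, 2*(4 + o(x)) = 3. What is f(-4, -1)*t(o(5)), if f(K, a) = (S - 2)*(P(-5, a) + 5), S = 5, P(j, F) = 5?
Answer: 375/2 ≈ 187.50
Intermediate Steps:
o(x) = -5/2 (o(x) = -4 + (1/2)*3 = -4 + 3/2 = -5/2)
f(K, a) = 30 (f(K, a) = (5 - 2)*(5 + 5) = 3*10 = 30)
t(Y) = Y**2
f(-4, -1)*t(o(5)) = 30*(-5/2)**2 = 30*(25/4) = 375/2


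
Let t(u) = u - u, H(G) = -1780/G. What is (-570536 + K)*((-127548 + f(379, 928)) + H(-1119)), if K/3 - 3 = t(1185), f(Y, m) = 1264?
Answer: 80621179498432/1119 ≈ 7.2048e+10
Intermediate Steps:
t(u) = 0
K = 9 (K = 9 + 3*0 = 9 + 0 = 9)
(-570536 + K)*((-127548 + f(379, 928)) + H(-1119)) = (-570536 + 9)*((-127548 + 1264) - 1780/(-1119)) = -570527*(-126284 - 1780*(-1/1119)) = -570527*(-126284 + 1780/1119) = -570527*(-141310016/1119) = 80621179498432/1119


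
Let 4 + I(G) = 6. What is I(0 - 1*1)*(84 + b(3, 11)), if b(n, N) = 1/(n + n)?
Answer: 505/3 ≈ 168.33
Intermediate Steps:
b(n, N) = 1/(2*n)
I(G) = 2 (I(G) = -4 + 6 = 2)
I(0 - 1*1)*(84 + b(3, 11)) = 2*(84 + (½)/3) = 2*(84 + (½)*(⅓)) = 2*(84 + ⅙) = 2*(505/6) = 505/3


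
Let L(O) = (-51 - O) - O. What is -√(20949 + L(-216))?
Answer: -3*√2370 ≈ -146.05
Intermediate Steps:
L(O) = -51 - 2*O
-√(20949 + L(-216)) = -√(20949 + (-51 - 2*(-216))) = -√(20949 + (-51 + 432)) = -√(20949 + 381) = -√21330 = -3*√2370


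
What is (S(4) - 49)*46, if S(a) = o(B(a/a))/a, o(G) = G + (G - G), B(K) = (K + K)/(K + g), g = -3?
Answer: -4531/2 ≈ -2265.5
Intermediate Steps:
B(K) = 2*K/(-3 + K) (B(K) = (K + K)/(K - 3) = (2*K)/(-3 + K) = 2*K/(-3 + K))
o(G) = G (o(G) = G + 0 = G)
S(a) = -1/a (S(a) = (2*(a/a)/(-3 + a/a))/a = (2*1/(-3 + 1))/a = (2*1/(-2))/a = (2*1*(-1/2))/a = -1/a)
(S(4) - 49)*46 = (-1/4 - 49)*46 = -197/4*46 = -4531/2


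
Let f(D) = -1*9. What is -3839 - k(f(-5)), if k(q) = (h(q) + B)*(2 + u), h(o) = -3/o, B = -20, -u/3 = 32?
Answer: -17063/3 ≈ -5687.7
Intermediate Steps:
u = -96 (u = -3*32 = -96)
f(D) = -9
k(q) = 1880 + 282/q (k(q) = (-3/q - 20)*(2 - 96) = (-20 - 3/q)*(-94) = 1880 + 282/q)
-3839 - k(f(-5)) = -3839 - (1880 + 282/(-9)) = -3839 - (1880 + 282*(-1/9)) = -3839 - (1880 - 94/3) = -3839 - 1*5546/3 = -3839 - 5546/3 = -17063/3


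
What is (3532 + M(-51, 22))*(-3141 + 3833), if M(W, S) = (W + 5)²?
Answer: 3908416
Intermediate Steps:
M(W, S) = (5 + W)²
(3532 + M(-51, 22))*(-3141 + 3833) = (3532 + (5 - 51)²)*(-3141 + 3833) = (3532 + (-46)²)*692 = (3532 + 2116)*692 = 5648*692 = 3908416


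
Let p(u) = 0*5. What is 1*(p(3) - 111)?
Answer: -111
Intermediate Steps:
p(u) = 0
1*(p(3) - 111) = 1*(0 - 111) = 1*(-111) = -111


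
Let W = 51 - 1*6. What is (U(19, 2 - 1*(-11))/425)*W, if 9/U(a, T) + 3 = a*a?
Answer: 81/30430 ≈ 0.0026618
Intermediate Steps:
U(a, T) = 9/(-3 + a**2) (U(a, T) = 9/(-3 + a*a) = 9/(-3 + a**2))
W = 45 (W = 51 - 6 = 45)
(U(19, 2 - 1*(-11))/425)*W = ((9/(-3 + 19**2))/425)*45 = ((9/(-3 + 361))*(1/425))*45 = ((9/358)*(1/425))*45 = (9/152150)*45 = 81/30430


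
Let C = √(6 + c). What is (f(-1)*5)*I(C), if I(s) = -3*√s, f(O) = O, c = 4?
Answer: 15*10^(¼) ≈ 26.674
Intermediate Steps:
C = √10 (C = √(6 + 4) = √10 ≈ 3.1623)
(f(-1)*5)*I(C) = (-1*5)*(-3*10^(¼)) = -(-15)*10^(¼) = 15*10^(¼)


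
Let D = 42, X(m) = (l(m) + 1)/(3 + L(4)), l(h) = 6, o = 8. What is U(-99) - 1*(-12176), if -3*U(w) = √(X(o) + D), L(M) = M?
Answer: 12176 - √43/3 ≈ 12174.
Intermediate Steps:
X(m) = 1 (X(m) = (6 + 1)/(3 + 4) = 7/7 = 7*(⅐) = 1)
U(w) = -√43/3 (U(w) = -√(1 + 42)/3 = -√43/3)
U(-99) - 1*(-12176) = -√43/3 - 1*(-12176) = -√43/3 + 12176 = 12176 - √43/3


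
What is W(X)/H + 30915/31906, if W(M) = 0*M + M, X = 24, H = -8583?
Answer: 88192567/91283066 ≈ 0.96614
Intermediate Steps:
W(M) = M (W(M) = 0 + M = M)
W(X)/H + 30915/31906 = 24/(-8583) + 30915/31906 = 24*(-1/8583) + 30915*(1/31906) = -8/2861 + 30915/31906 = 88192567/91283066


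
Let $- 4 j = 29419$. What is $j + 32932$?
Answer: $\frac{102309}{4} \approx 25577.0$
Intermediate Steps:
$j = - \frac{29419}{4}$ ($j = \left(- \frac{1}{4}\right) 29419 = - \frac{29419}{4} \approx -7354.8$)
$j + 32932 = - \frac{29419}{4} + 32932 = \frac{102309}{4}$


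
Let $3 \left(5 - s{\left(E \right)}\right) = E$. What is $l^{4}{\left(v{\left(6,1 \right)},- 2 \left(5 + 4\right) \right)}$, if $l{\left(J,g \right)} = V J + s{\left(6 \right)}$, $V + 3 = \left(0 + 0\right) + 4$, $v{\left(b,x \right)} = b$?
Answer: $6561$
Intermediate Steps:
$V = 1$ ($V = -3 + \left(\left(0 + 0\right) + 4\right) = -3 + \left(0 + 4\right) = -3 + 4 = 1$)
$s{\left(E \right)} = 5 - \frac{E}{3}$
$l{\left(J,g \right)} = 3 + J$ ($l{\left(J,g \right)} = 1 J + \left(5 - 2\right) = J + \left(5 - 2\right) = J + 3 = 3 + J$)
$l^{4}{\left(v{\left(6,1 \right)},- 2 \left(5 + 4\right) \right)} = \left(3 + 6\right)^{4} = 9^{4} = 6561$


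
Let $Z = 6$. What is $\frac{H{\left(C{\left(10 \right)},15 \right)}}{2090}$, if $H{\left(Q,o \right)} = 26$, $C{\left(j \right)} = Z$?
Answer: $\frac{13}{1045} \approx 0.01244$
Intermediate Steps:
$C{\left(j \right)} = 6$
$\frac{H{\left(C{\left(10 \right)},15 \right)}}{2090} = \frac{26}{2090} = 26 \cdot \frac{1}{2090} = \frac{13}{1045}$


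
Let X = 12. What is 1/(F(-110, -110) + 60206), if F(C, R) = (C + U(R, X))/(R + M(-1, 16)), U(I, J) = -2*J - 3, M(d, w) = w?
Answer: 94/5659501 ≈ 1.6609e-5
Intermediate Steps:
U(I, J) = -3 - 2*J
F(C, R) = (-27 + C)/(16 + R) (F(C, R) = (C + (-3 - 2*12))/(R + 16) = (C + (-3 - 24))/(16 + R) = (C - 27)/(16 + R) = (-27 + C)/(16 + R))
1/(F(-110, -110) + 60206) = 1/((-27 - 110)/(16 - 110) + 60206) = 1/(-137/(-94) + 60206) = 1/(-1/94*(-137) + 60206) = 1/(137/94 + 60206) = 1/(5659501/94) = 94/5659501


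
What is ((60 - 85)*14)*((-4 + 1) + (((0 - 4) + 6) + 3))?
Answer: -700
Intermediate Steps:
((60 - 85)*14)*((-4 + 1) + (((0 - 4) + 6) + 3)) = (-25*14)*(-3 + ((-4 + 6) + 3)) = -350*(-3 + (2 + 3)) = -350*(-3 + 5) = -350*2 = -700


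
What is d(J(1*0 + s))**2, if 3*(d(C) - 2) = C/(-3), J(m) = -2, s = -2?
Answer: 400/81 ≈ 4.9383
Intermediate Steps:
d(C) = 2 - C/9 (d(C) = 2 + (C/(-3))/3 = 2 + (C*(-1/3))/3 = 2 + (-C/3)/3 = 2 - C/9)
d(J(1*0 + s))**2 = (2 - 1/9*(-2))**2 = (2 + 2/9)**2 = (20/9)**2 = 400/81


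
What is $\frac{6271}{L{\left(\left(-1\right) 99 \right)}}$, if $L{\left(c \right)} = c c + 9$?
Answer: $\frac{6271}{9810} \approx 0.63925$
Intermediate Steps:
$L{\left(c \right)} = 9 + c^{2}$ ($L{\left(c \right)} = c^{2} + 9 = 9 + c^{2}$)
$\frac{6271}{L{\left(\left(-1\right) 99 \right)}} = \frac{6271}{9 + \left(\left(-1\right) 99\right)^{2}} = \frac{6271}{9 + \left(-99\right)^{2}} = \frac{6271}{9 + 9801} = \frac{6271}{9810}$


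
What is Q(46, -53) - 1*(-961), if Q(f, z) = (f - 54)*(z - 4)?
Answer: 1417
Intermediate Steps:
Q(f, z) = (-54 + f)*(-4 + z)
Q(46, -53) - 1*(-961) = (216 - 54*(-53) - 4*46 + 46*(-53)) - 1*(-961) = (216 + 2862 - 184 - 2438) + 961 = 456 + 961 = 1417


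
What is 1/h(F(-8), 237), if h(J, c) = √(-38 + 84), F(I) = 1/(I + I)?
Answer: √46/46 ≈ 0.14744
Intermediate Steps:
F(I) = 1/(2*I)
h(J, c) = √46
1/h(F(-8), 237) = 1/(√46) = √46/46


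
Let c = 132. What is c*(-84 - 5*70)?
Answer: -57288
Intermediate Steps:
c*(-84 - 5*70) = 132*(-84 - 5*70) = 132*(-84 - 350) = 132*(-434) = -57288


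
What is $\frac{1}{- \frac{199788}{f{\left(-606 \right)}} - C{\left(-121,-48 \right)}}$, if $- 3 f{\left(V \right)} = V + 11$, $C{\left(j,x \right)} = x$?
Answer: $- \frac{595}{570804} \approx -0.0010424$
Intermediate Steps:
$f{\left(V \right)} = - \frac{11}{3} - \frac{V}{3}$ ($f{\left(V \right)} = - \frac{V + 11}{3} = - \frac{11 + V}{3} = - \frac{11}{3} - \frac{V}{3}$)
$\frac{1}{- \frac{199788}{f{\left(-606 \right)}} - C{\left(-121,-48 \right)}} = \frac{1}{- \frac{199788}{- \frac{11}{3} - -202} - -48} = \frac{1}{- \frac{199788}{- \frac{11}{3} + 202} + 48} = \frac{1}{- \frac{199788}{\frac{595}{3}} + 48} = \frac{1}{\left(-199788\right) \frac{3}{595} + 48} = \frac{1}{- \frac{599364}{595} + 48} = \frac{1}{- \frac{570804}{595}} = - \frac{595}{570804}$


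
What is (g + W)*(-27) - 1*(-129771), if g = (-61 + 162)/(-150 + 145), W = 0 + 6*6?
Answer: 646722/5 ≈ 1.2934e+5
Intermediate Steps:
W = 36 (W = 0 + 36 = 36)
g = -101/5 (g = 101/(-5) = 101*(-⅕) = -101/5 ≈ -20.200)
(g + W)*(-27) - 1*(-129771) = (-101/5 + 36)*(-27) - 1*(-129771) = (79/5)*(-27) + 129771 = -2133/5 + 129771 = 646722/5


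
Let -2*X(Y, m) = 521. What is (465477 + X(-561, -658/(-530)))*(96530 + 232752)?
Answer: 153187419553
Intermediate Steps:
X(Y, m) = -521/2 (X(Y, m) = -½*521 = -521/2)
(465477 + X(-561, -658/(-530)))*(96530 + 232752) = (465477 - 521/2)*(96530 + 232752) = (930433/2)*329282 = 153187419553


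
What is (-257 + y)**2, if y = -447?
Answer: 495616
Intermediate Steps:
(-257 + y)**2 = (-257 - 447)**2 = (-704)**2 = 495616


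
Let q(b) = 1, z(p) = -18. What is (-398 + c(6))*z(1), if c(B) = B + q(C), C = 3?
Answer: 7038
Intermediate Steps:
c(B) = 1 + B (c(B) = B + 1 = 1 + B)
(-398 + c(6))*z(1) = (-398 + (1 + 6))*(-18) = (-398 + 7)*(-18) = -391*(-18) = 7038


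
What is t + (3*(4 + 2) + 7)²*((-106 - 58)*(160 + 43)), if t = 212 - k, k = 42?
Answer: -20807330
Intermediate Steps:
t = 170 (t = 212 - 1*42 = 212 - 42 = 170)
t + (3*(4 + 2) + 7)²*((-106 - 58)*(160 + 43)) = 170 + (3*(4 + 2) + 7)²*((-106 - 58)*(160 + 43)) = 170 + (3*6 + 7)²*(-164*203) = 170 + (18 + 7)²*(-33292) = 170 + 25²*(-33292) = 170 + 625*(-33292) = 170 - 20807500 = -20807330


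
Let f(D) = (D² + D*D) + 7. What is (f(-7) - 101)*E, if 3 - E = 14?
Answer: -44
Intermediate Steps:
E = -11 (E = 3 - 1*14 = 3 - 14 = -11)
f(D) = 7 + 2*D² (f(D) = (D² + D²) + 7 = 2*D² + 7 = 7 + 2*D²)
(f(-7) - 101)*E = ((7 + 2*(-7)²) - 101)*(-11) = ((7 + 2*49) - 101)*(-11) = ((7 + 98) - 101)*(-11) = (105 - 101)*(-11) = 4*(-11) = -44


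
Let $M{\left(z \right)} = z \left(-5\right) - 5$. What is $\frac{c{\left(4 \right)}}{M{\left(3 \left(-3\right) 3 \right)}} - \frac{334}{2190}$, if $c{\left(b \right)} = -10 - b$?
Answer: $- \frac{3704}{14235} \approx -0.2602$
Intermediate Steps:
$M{\left(z \right)} = -5 - 5 z$ ($M{\left(z \right)} = - 5 z - 5 = -5 - 5 z$)
$\frac{c{\left(4 \right)}}{M{\left(3 \left(-3\right) 3 \right)}} - \frac{334}{2190} = \frac{-10 - 4}{-5 - 5 \cdot 3 \left(-3\right) 3} - \frac{334}{2190} = \frac{-10 - 4}{-5 - 5 \left(\left(-9\right) 3\right)} - \frac{167}{1095} = - \frac{14}{-5 - -135} - \frac{167}{1095} = - \frac{14}{-5 + 135} - \frac{167}{1095} = - \frac{14}{130} - \frac{167}{1095} = \left(-14\right) \frac{1}{130} - \frac{167}{1095} = - \frac{7}{65} - \frac{167}{1095} = - \frac{3704}{14235}$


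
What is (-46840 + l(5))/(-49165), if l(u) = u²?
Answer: 9363/9833 ≈ 0.95220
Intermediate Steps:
(-46840 + l(5))/(-49165) = (-46840 + 5²)/(-49165) = (-46840 + 25)*(-1/49165) = -46815*(-1/49165) = 9363/9833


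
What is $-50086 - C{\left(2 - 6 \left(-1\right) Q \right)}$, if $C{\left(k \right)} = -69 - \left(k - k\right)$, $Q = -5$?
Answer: $-50017$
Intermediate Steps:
$C{\left(k \right)} = -69$ ($C{\left(k \right)} = -69 - 0 = -69 + 0 = -69$)
$-50086 - C{\left(2 - 6 \left(-1\right) Q \right)} = -50086 - -69 = -50086 + 69 = -50017$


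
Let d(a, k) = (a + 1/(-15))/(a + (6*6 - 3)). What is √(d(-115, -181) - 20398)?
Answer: I*√7714502805/615 ≈ 142.82*I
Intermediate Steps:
d(a, k) = (-1/15 + a)/(33 + a) (d(a, k) = (a - 1/15)/(a + (36 - 3)) = (-1/15 + a)/(a + 33) = (-1/15 + a)/(33 + a))
√(d(-115, -181) - 20398) = √((-1/15 - 115)/(33 - 115) - 20398) = √(-1726/15/(-82) - 20398) = √(-1/82*(-1726/15) - 20398) = √(863/615 - 20398) = √(-12543907/615) = I*√7714502805/615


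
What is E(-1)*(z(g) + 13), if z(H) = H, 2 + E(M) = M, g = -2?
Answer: -33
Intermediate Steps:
E(M) = -2 + M
E(-1)*(z(g) + 13) = (-2 - 1)*(-2 + 13) = -3*11 = -33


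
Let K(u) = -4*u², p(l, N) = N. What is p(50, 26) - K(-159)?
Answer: 101150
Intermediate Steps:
p(50, 26) - K(-159) = 26 - (-4)*(-159)² = 26 - (-4)*25281 = 26 - 1*(-101124) = 26 + 101124 = 101150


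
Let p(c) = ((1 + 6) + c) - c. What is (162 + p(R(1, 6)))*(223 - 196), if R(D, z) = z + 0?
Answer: 4563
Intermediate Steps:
R(D, z) = z
p(c) = 7 (p(c) = (7 + c) - c = 7)
(162 + p(R(1, 6)))*(223 - 196) = (162 + 7)*(223 - 196) = 169*27 = 4563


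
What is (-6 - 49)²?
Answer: 3025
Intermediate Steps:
(-6 - 49)² = (-55)² = 3025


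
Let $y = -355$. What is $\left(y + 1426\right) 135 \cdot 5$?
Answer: $722925$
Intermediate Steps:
$\left(y + 1426\right) 135 \cdot 5 = \left(-355 + 1426\right) 135 \cdot 5 = 1071 \cdot 675 = 722925$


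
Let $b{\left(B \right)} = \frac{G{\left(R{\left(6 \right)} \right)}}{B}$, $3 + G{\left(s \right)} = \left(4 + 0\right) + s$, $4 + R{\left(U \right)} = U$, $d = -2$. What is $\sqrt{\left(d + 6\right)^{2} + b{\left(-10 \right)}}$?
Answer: $\frac{\sqrt{1570}}{10} \approx 3.9623$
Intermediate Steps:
$R{\left(U \right)} = -4 + U$
$G{\left(s \right)} = 1 + s$ ($G{\left(s \right)} = -3 + \left(\left(4 + 0\right) + s\right) = -3 + \left(4 + s\right) = 1 + s$)
$b{\left(B \right)} = \frac{3}{B}$ ($b{\left(B \right)} = \frac{1 + \left(-4 + 6\right)}{B} = \frac{1 + 2}{B} = \frac{3}{B}$)
$\sqrt{\left(d + 6\right)^{2} + b{\left(-10 \right)}} = \sqrt{\left(-2 + 6\right)^{2} + \frac{3}{-10}} = \sqrt{4^{2} + 3 \left(- \frac{1}{10}\right)} = \sqrt{16 - \frac{3}{10}} = \sqrt{\frac{157}{10}} = \frac{\sqrt{1570}}{10}$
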